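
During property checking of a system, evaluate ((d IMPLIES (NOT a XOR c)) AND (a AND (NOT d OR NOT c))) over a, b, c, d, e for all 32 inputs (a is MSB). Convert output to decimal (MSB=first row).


Formula: ((d IMPLIES (NOT a XOR c)) AND (a AND (NOT d OR NOT c))) over a, b, c, d, e (32 rows)
Evaluate each row (bits = a,b,c,d,e, MSB first):
  row 0 [00000]: ((0 IMPLIES (NOT 0 XOR 0)) AND (0 AND (NOT 0 OR NOT 0))) -> 0
  row 1 [00001]: ((0 IMPLIES (NOT 0 XOR 0)) AND (0 AND (NOT 0 OR NOT 0))) -> 0
  row 2 [00010]: ((1 IMPLIES (NOT 0 XOR 0)) AND (0 AND (NOT 1 OR NOT 0))) -> 0
  row 3 [00011]: ((1 IMPLIES (NOT 0 XOR 0)) AND (0 AND (NOT 1 OR NOT 0))) -> 0
  row 4 [00100]: ((0 IMPLIES (NOT 0 XOR 1)) AND (0 AND (NOT 0 OR NOT 1))) -> 0
  row 5 [00101]: ((0 IMPLIES (NOT 0 XOR 1)) AND (0 AND (NOT 0 OR NOT 1))) -> 0
  row 6 [00110]: ((1 IMPLIES (NOT 0 XOR 1)) AND (0 AND (NOT 1 OR NOT 1))) -> 0
  row 7 [00111]: ((1 IMPLIES (NOT 0 XOR 1)) AND (0 AND (NOT 1 OR NOT 1))) -> 0
  row 8 [01000]: ((0 IMPLIES (NOT 0 XOR 0)) AND (0 AND (NOT 0 OR NOT 0))) -> 0
  row 9 [01001]: ((0 IMPLIES (NOT 0 XOR 0)) AND (0 AND (NOT 0 OR NOT 0))) -> 0
  row 10 [01010]: ((1 IMPLIES (NOT 0 XOR 0)) AND (0 AND (NOT 1 OR NOT 0))) -> 0
  row 11 [01011]: ((1 IMPLIES (NOT 0 XOR 0)) AND (0 AND (NOT 1 OR NOT 0))) -> 0
  row 12 [01100]: ((0 IMPLIES (NOT 0 XOR 1)) AND (0 AND (NOT 0 OR NOT 1))) -> 0
  row 13 [01101]: ((0 IMPLIES (NOT 0 XOR 1)) AND (0 AND (NOT 0 OR NOT 1))) -> 0
  row 14 [01110]: ((1 IMPLIES (NOT 0 XOR 1)) AND (0 AND (NOT 1 OR NOT 1))) -> 0
  row 15 [01111]: ((1 IMPLIES (NOT 0 XOR 1)) AND (0 AND (NOT 1 OR NOT 1))) -> 0
  row 16 [10000]: ((0 IMPLIES (NOT 1 XOR 0)) AND (1 AND (NOT 0 OR NOT 0))) -> 1
  row 17 [10001]: ((0 IMPLIES (NOT 1 XOR 0)) AND (1 AND (NOT 0 OR NOT 0))) -> 1
  row 18 [10010]: ((1 IMPLIES (NOT 1 XOR 0)) AND (1 AND (NOT 1 OR NOT 0))) -> 0
  row 19 [10011]: ((1 IMPLIES (NOT 1 XOR 0)) AND (1 AND (NOT 1 OR NOT 0))) -> 0
  row 20 [10100]: ((0 IMPLIES (NOT 1 XOR 1)) AND (1 AND (NOT 0 OR NOT 1))) -> 1
  row 21 [10101]: ((0 IMPLIES (NOT 1 XOR 1)) AND (1 AND (NOT 0 OR NOT 1))) -> 1
  row 22 [10110]: ((1 IMPLIES (NOT 1 XOR 1)) AND (1 AND (NOT 1 OR NOT 1))) -> 0
  row 23 [10111]: ((1 IMPLIES (NOT 1 XOR 1)) AND (1 AND (NOT 1 OR NOT 1))) -> 0
  row 24 [11000]: ((0 IMPLIES (NOT 1 XOR 0)) AND (1 AND (NOT 0 OR NOT 0))) -> 1
  row 25 [11001]: ((0 IMPLIES (NOT 1 XOR 0)) AND (1 AND (NOT 0 OR NOT 0))) -> 1
  row 26 [11010]: ((1 IMPLIES (NOT 1 XOR 0)) AND (1 AND (NOT 1 OR NOT 0))) -> 0
  row 27 [11011]: ((1 IMPLIES (NOT 1 XOR 0)) AND (1 AND (NOT 1 OR NOT 0))) -> 0
  row 28 [11100]: ((0 IMPLIES (NOT 1 XOR 1)) AND (1 AND (NOT 0 OR NOT 1))) -> 1
  row 29 [11101]: ((0 IMPLIES (NOT 1 XOR 1)) AND (1 AND (NOT 0 OR NOT 1))) -> 1
  row 30 [11110]: ((1 IMPLIES (NOT 1 XOR 1)) AND (1 AND (NOT 1 OR NOT 1))) -> 0
  row 31 [11111]: ((1 IMPLIES (NOT 1 XOR 1)) AND (1 AND (NOT 1 OR NOT 1))) -> 0
Full result column, 4 rows per line (a,b,c fixed per line; d,e runs 00..11 left to right):
  rows 0-3 [a,b,c=000]: 0000  = hex 0
  rows 4-7 [a,b,c=001]: 0000  = hex 0
  rows 8-11 [a,b,c=010]: 0000  = hex 0
  rows 12-15 [a,b,c=011]: 0000  = hex 0
  rows 16-19 [a,b,c=100]: 1100  = hex C
  rows 20-23 [a,b,c=101]: 1100  = hex C
  rows 24-27 [a,b,c=110]: 1100  = hex C
  rows 28-31 [a,b,c=111]: 1100  = hex C
Output column (row 0 .. row 31) = 00000000000000001100110011001100
Output column grouped in 4s = 0000 0000 0000 0000 1100 1100 1100 1100 = 0x0000CCCC
Convert to decimal digit by digit (value = value*16 + digit):
  0 -> 0
  0*16 + 0 = 0
  0*16 + 0 = 0
  0*16 + 0 = 0
  0*16 + 12 (C) = 12
  12*16 + 12 (C) = 204
  204*16 + 12 (C) = 3276
  3276*16 + 12 (C) = 52428
Decimal = 52428

52428


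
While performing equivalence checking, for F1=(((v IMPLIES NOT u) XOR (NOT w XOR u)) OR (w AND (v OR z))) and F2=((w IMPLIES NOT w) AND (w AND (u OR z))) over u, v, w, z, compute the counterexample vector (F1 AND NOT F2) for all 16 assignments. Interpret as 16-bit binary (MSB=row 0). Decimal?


F1 = (((v IMPLIES NOT u) XOR (NOT w XOR u)) OR (w AND (v OR z)))
F2 = ((w IMPLIES NOT w) AND (w AND (u OR z)))
Counterexample to F1=>F2 is where F1=1 and F2=0.
Evaluate each row (bits = u,v,w,z, MSB first):
  row 0 [0000]: F1=0 F2=0 -> F1&~F2 -> 0
  row 1 [0001]: F1=0 F2=0 -> F1&~F2 -> 0
  row 2 [0010]: F1=1 F2=0 -> F1&~F2 -> 1
  row 3 [0011]: F1=1 F2=0 -> F1&~F2 -> 1
  row 4 [0100]: F1=0 F2=0 -> F1&~F2 -> 0
  row 5 [0101]: F1=0 F2=0 -> F1&~F2 -> 0
  row 6 [0110]: F1=1 F2=0 -> F1&~F2 -> 1
  row 7 [0111]: F1=1 F2=0 -> F1&~F2 -> 1
  row 8 [1000]: F1=1 F2=0 -> F1&~F2 -> 1
  row 9 [1001]: F1=1 F2=0 -> F1&~F2 -> 1
  row 10 [1010]: F1=0 F2=0 -> F1&~F2 -> 0
  row 11 [1011]: F1=1 F2=0 -> F1&~F2 -> 1
  row 12 [1100]: F1=0 F2=0 -> F1&~F2 -> 0
  row 13 [1101]: F1=0 F2=0 -> F1&~F2 -> 0
  row 14 [1110]: F1=1 F2=0 -> F1&~F2 -> 1
  row 15 [1111]: F1=1 F2=0 -> F1&~F2 -> 1
Full result column, 4 rows per line (u,v fixed per line; w,z runs 00..11 left to right):
  rows 0-3 [u,v=00]: 0011  = hex 3
  rows 4-7 [u,v=01]: 0011  = hex 3
  rows 8-11 [u,v=10]: 1101  = hex D
  rows 12-15 [u,v=11]: 0011  = hex 3
Counterexample vector (row 0 .. row 15) = 0011001111010011
Output column grouped in 4s = 0011 0011 1101 0011 = 0x33D3
Convert to decimal digit by digit (value = value*16 + digit):
  3 -> 3
  3*16 + 3 = 51
  51*16 + 13 (D) = 829
  829*16 + 3 = 13267
Decimal = 13267

13267


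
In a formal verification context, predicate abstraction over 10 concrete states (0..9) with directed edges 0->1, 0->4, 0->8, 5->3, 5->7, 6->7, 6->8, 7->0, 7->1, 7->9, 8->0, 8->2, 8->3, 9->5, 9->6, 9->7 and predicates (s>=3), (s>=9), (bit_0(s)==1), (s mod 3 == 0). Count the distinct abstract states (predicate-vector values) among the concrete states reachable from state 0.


BFS from 0:
Concrete reachable: {0, 1, 2, 3, 4, 8}
Abstract via predicates (s>=3), (s>=9), (bit_0(s)==1), (s mod 3 == 0):
  (0,0,0,0) <- {2}
  (0,0,0,1) <- {0}
  (0,0,1,0) <- {1}
  (1,0,0,0) <- {4, 8}
  (1,0,1,1) <- {3}
Distinct abstract states = 5

5


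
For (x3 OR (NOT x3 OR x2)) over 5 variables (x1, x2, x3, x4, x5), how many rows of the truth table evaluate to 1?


Formula: (x3 OR (NOT x3 OR x2)) over 5 vars (32 rows)
Evaluate each row (x1, x2, x3, x4, x5 as bits, MSB first):
  row 0 [00000]: (0 OR (NOT 0 OR 0)) -> 1
  row 1 [00001]: (0 OR (NOT 0 OR 0)) -> 1
  row 2 [00010]: (0 OR (NOT 0 OR 0)) -> 1
  row 3 [00011]: (0 OR (NOT 0 OR 0)) -> 1
  row 4 [00100]: (1 OR (NOT 1 OR 0)) -> 1
  row 5 [00101]: (1 OR (NOT 1 OR 0)) -> 1
  row 6 [00110]: (1 OR (NOT 1 OR 0)) -> 1
  row 7 [00111]: (1 OR (NOT 1 OR 0)) -> 1
  row 8 [01000]: (0 OR (NOT 0 OR 1)) -> 1
  row 9 [01001]: (0 OR (NOT 0 OR 1)) -> 1
  row 10 [01010]: (0 OR (NOT 0 OR 1)) -> 1
  row 11 [01011]: (0 OR (NOT 0 OR 1)) -> 1
  row 12 [01100]: (1 OR (NOT 1 OR 1)) -> 1
  row 13 [01101]: (1 OR (NOT 1 OR 1)) -> 1
  row 14 [01110]: (1 OR (NOT 1 OR 1)) -> 1
  row 15 [01111]: (1 OR (NOT 1 OR 1)) -> 1
  row 16 [10000]: (0 OR (NOT 0 OR 0)) -> 1
  row 17 [10001]: (0 OR (NOT 0 OR 0)) -> 1
  row 18 [10010]: (0 OR (NOT 0 OR 0)) -> 1
  row 19 [10011]: (0 OR (NOT 0 OR 0)) -> 1
  row 20 [10100]: (1 OR (NOT 1 OR 0)) -> 1
  row 21 [10101]: (1 OR (NOT 1 OR 0)) -> 1
  row 22 [10110]: (1 OR (NOT 1 OR 0)) -> 1
  row 23 [10111]: (1 OR (NOT 1 OR 0)) -> 1
  row 24 [11000]: (0 OR (NOT 0 OR 1)) -> 1
  row 25 [11001]: (0 OR (NOT 0 OR 1)) -> 1
  row 26 [11010]: (0 OR (NOT 0 OR 1)) -> 1
  row 27 [11011]: (0 OR (NOT 0 OR 1)) -> 1
  row 28 [11100]: (1 OR (NOT 1 OR 1)) -> 1
  row 29 [11101]: (1 OR (NOT 1 OR 1)) -> 1
  row 30 [11110]: (1 OR (NOT 1 OR 1)) -> 1
  row 31 [11111]: (1 OR (NOT 1 OR 1)) -> 1
Full result column, 8 rows per line (x1,x2 fixed per line; x3,x4,x5 runs 000..111 left to right):
  rows 0-7 [x1,x2=00]: 11111111  (ones: 8)
  rows 8-15 [x1,x2=01]: 11111111  (ones: 8)
  rows 16-23 [x1,x2=10]: 11111111  (ones: 8)
  rows 24-31 [x1,x2=11]: 11111111  (ones: 8)
Count of 1-rows = 8+8+8+8 = 32

32


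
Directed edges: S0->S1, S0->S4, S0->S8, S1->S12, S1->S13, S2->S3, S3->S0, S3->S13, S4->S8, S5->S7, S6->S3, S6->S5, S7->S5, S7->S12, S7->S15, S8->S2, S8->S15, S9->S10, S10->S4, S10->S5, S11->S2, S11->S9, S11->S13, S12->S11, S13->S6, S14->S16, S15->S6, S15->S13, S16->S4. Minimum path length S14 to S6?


BFS layer-by-layer from S14:
  dist 0: {S14}
  dist 1: {S16}
  dist 2: {S4}
  dist 3: {S8}
  dist 4: {S2, S15}
  dist 5: {S3, S6, S13}
  -> S6 reached at distance 5
Shortest path length = 5

5


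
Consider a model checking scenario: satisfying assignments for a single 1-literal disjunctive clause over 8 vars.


Step 1: Total=2^8=256
Step 2: Unsat when all 1 false: 2^7=128
Step 3: Sat=256-128=128

128


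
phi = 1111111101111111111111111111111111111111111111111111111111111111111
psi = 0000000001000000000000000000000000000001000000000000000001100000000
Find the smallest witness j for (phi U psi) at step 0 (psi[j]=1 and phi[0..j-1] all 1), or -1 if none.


(phi U psi) at 0: need smallest j with psi[j]=1 and phi[i]=1 for all i in [0,j).
Scan from step 0:
  step 0: phi=1, psi=0 -> continue
  step 1: phi=1, psi=0 -> continue
  step 2: phi=1, psi=0 -> continue
  step 3: phi=1, psi=0 -> continue
  step 8: phi=0 -> phi-prefix broken from here
  step 9: psi=1 but phi already failed -> not a witness
  step 39: psi=1 but phi already failed -> not a witness
  step 57: psi=1 but phi already failed -> not a witness
  step 58: psi=1 but phi already failed -> not a witness
  end of trace: no witness -> -1
Witness step = -1

-1


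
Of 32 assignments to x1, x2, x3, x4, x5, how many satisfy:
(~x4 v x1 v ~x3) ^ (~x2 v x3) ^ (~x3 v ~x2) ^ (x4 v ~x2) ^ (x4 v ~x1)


CNF with 5 clauses over 5 vars (32 assignments).
An assignment satisfies CNF iff every clause has >=1 true literal.
Check each row (bits = x1,x2,x3,x4,x5; clause T/F shown):
  row 0 [00000]: clauses=TTTTT -> 1
  row 1 [00001]: clauses=TTTTT -> 1
  row 2 [00010]: clauses=TTTTT -> 1
  row 3 [00011]: clauses=TTTTT -> 1
  row 4 [00100]: clauses=TTTTT -> 1
  row 5 [00101]: clauses=TTTTT -> 1
  row 6 [00110]: clauses=FTTTT -> 0
  row 7 [00111]: clauses=FTTTT -> 0
  row 8 [01000]: clauses=TFTFT -> 0
  row 9 [01001]: clauses=TFTFT -> 0
  row 10 [01010]: clauses=TFTTT -> 0
  row 11 [01011]: clauses=TFTTT -> 0
  row 12 [01100]: clauses=TTFFT -> 0
  row 13 [01101]: clauses=TTFFT -> 0
  row 14 [01110]: clauses=FTFTT -> 0
  row 15 [01111]: clauses=FTFTT -> 0
  row 16 [10000]: clauses=TTTTF -> 0
  row 17 [10001]: clauses=TTTTF -> 0
  row 18 [10010]: clauses=TTTTT -> 1
  row 19 [10011]: clauses=TTTTT -> 1
  row 20 [10100]: clauses=TTTTF -> 0
  row 21 [10101]: clauses=TTTTF -> 0
  row 22 [10110]: clauses=TTTTT -> 1
  row 23 [10111]: clauses=TTTTT -> 1
  row 24 [11000]: clauses=TFTFF -> 0
  row 25 [11001]: clauses=TFTFF -> 0
  row 26 [11010]: clauses=TFTTT -> 0
  row 27 [11011]: clauses=TFTTT -> 0
  row 28 [11100]: clauses=TTFFF -> 0
  row 29 [11101]: clauses=TTFFF -> 0
  row 30 [11110]: clauses=TTFTT -> 0
  row 31 [11111]: clauses=TTFTT -> 0
Full result column, 8 rows per line (x1,x2 fixed per line; x3,x4,x5 runs 000..111 left to right):
  rows 0-7 [x1,x2=00]: 11111100  (ones: 6)
  rows 8-15 [x1,x2=01]: 00000000  (ones: 0)
  rows 16-23 [x1,x2=10]: 00110011  (ones: 4)
  rows 24-31 [x1,x2=11]: 00000000  (ones: 0)
Satisfying assignments = 6+0+4+0 = 10

10


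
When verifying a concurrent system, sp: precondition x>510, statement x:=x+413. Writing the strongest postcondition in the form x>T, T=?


Formula: sp(P, x:=E) = exists old_x. (x = E[old_x/x]) AND P[old_x/x] (old_x is the value of x before the assignment; eliminate old_x by solving x = E[old_x/x] for old_x)
Step 1: Precondition P: x>510, i.e. old_x > 510
Step 2: Assignment gives x = old_x + 413, so old_x = x - 413
Step 3: Substitute into P: x - 413 > 510
Step 4: Simplify: x > 510+413 = 923

923


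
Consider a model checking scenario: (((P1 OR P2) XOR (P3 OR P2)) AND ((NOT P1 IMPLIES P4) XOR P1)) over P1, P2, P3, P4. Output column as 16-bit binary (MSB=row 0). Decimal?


Formula: (((P1 OR P2) XOR (P3 OR P2)) AND ((NOT P1 IMPLIES P4) XOR P1)) over P1, P2, P3, P4 (16 rows)
Evaluate each row (bits = P1,P2,P3,P4, MSB first):
  row 0 [0000]: (((0 OR 0) XOR (0 OR 0)) AND ((NOT 0 IMPLIES 0) XOR 0)) -> 0
  row 1 [0001]: (((0 OR 0) XOR (0 OR 0)) AND ((NOT 0 IMPLIES 1) XOR 0)) -> 0
  row 2 [0010]: (((0 OR 0) XOR (1 OR 0)) AND ((NOT 0 IMPLIES 0) XOR 0)) -> 0
  row 3 [0011]: (((0 OR 0) XOR (1 OR 0)) AND ((NOT 0 IMPLIES 1) XOR 0)) -> 1
  row 4 [0100]: (((0 OR 1) XOR (0 OR 1)) AND ((NOT 0 IMPLIES 0) XOR 0)) -> 0
  row 5 [0101]: (((0 OR 1) XOR (0 OR 1)) AND ((NOT 0 IMPLIES 1) XOR 0)) -> 0
  row 6 [0110]: (((0 OR 1) XOR (1 OR 1)) AND ((NOT 0 IMPLIES 0) XOR 0)) -> 0
  row 7 [0111]: (((0 OR 1) XOR (1 OR 1)) AND ((NOT 0 IMPLIES 1) XOR 0)) -> 0
  row 8 [1000]: (((1 OR 0) XOR (0 OR 0)) AND ((NOT 1 IMPLIES 0) XOR 1)) -> 0
  row 9 [1001]: (((1 OR 0) XOR (0 OR 0)) AND ((NOT 1 IMPLIES 1) XOR 1)) -> 0
  row 10 [1010]: (((1 OR 0) XOR (1 OR 0)) AND ((NOT 1 IMPLIES 0) XOR 1)) -> 0
  row 11 [1011]: (((1 OR 0) XOR (1 OR 0)) AND ((NOT 1 IMPLIES 1) XOR 1)) -> 0
  row 12 [1100]: (((1 OR 1) XOR (0 OR 1)) AND ((NOT 1 IMPLIES 0) XOR 1)) -> 0
  row 13 [1101]: (((1 OR 1) XOR (0 OR 1)) AND ((NOT 1 IMPLIES 1) XOR 1)) -> 0
  row 14 [1110]: (((1 OR 1) XOR (1 OR 1)) AND ((NOT 1 IMPLIES 0) XOR 1)) -> 0
  row 15 [1111]: (((1 OR 1) XOR (1 OR 1)) AND ((NOT 1 IMPLIES 1) XOR 1)) -> 0
Full result column, 4 rows per line (P1,P2 fixed per line; P3,P4 runs 00..11 left to right):
  rows 0-3 [P1,P2=00]: 0001  = hex 1
  rows 4-7 [P1,P2=01]: 0000  = hex 0
  rows 8-11 [P1,P2=10]: 0000  = hex 0
  rows 12-15 [P1,P2=11]: 0000  = hex 0
Output column (row 0 .. row 15) = 0001000000000000
Output column grouped in 4s = 0001 0000 0000 0000 = 0x1000
Convert to decimal digit by digit (value = value*16 + digit):
  1 -> 1
  1*16 + 0 = 16
  16*16 + 0 = 256
  256*16 + 0 = 4096
Decimal = 4096

4096


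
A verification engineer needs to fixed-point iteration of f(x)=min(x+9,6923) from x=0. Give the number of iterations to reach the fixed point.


Step 1: x=0, cap=6923, increment=9
Step 2: x grows by 9 each step until capped at 6923; fixed point is x=6923
Step 3: iterations = ceil(6923/9) = 770

770


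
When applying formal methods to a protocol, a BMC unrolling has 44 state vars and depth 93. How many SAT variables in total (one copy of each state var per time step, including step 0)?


BMC unrolls to depth k, creating one copy of each state var for steps 0..k.
Step count = 93 + 1 = 94 (steps 0 through 93)
Vars per step = 44
Total = 44 * 94 = 4136

4136


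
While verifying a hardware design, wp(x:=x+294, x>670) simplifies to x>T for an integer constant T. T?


Formula: wp(x:=E, P) = P[E/x] (substitute E for x in postcondition)
Step 1: Postcondition: x>670
Step 2: Substitute x+294 for x: x+294>670
Step 3: Solve for x: x > 670-294 = 376

376


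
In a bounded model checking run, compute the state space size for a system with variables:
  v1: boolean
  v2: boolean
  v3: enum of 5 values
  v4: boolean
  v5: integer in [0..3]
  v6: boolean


State space = product of domain sizes of all variables.
Domain sizes:
  v1 (boolean): 2
  v2 (boolean): 2
  v3 (enum of 5 values): 5
  v4 (boolean): 2
  v5 (integer in [0..3]): 4
  v6 (boolean): 2
Product = 2 * 2 * 5 * 2 * 4 * 2 = 320

320


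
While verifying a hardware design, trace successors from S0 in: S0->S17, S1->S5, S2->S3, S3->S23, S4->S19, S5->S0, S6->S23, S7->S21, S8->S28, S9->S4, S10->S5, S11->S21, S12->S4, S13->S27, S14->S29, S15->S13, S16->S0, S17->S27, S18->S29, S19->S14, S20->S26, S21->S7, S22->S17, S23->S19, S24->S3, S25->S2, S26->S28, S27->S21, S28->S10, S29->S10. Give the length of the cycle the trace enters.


Trace from S0 until a state repeats:
  S0 -> S17 -> S27 -> S21 -> S7 -> S21
S21 first seen at step 3, revisited at step 5.
Cycle length = 5 - 3 = 2

2


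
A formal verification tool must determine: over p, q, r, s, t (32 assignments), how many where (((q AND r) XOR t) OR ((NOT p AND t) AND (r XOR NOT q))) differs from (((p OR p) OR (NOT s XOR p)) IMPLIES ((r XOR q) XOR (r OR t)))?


F1 = (((q AND r) XOR t) OR ((NOT p AND t) AND (r XOR NOT q)))
F2 = (((p OR p) OR (NOT s XOR p)) IMPLIES ((r XOR q) XOR (r OR t)))
Evaluate both on each of 32 rows (bits = p,q,r,s,t):
  row 0 [00000]: F1=0 F2=0 -> 0
  row 1 [00001]: F1=1 F2=1 -> 0
  row 2 [00010]: F1=0 F2=1 (differ) -> 1
  row 3 [00011]: F1=1 F2=1 -> 0
  row 4 [00100]: F1=0 F2=0 -> 0
  row 5 [00101]: F1=1 F2=0 (differ) -> 1
  row 6 [00110]: F1=0 F2=1 (differ) -> 1
  row 7 [00111]: F1=1 F2=1 -> 0
  row 8 [01000]: F1=0 F2=1 (differ) -> 1
  row 9 [01001]: F1=1 F2=0 (differ) -> 1
  row 10 [01010]: F1=0 F2=1 (differ) -> 1
  row 11 [01011]: F1=1 F2=1 -> 0
  row 12 [01100]: F1=1 F2=1 -> 0
  row 13 [01101]: F1=1 F2=1 -> 0
  row 14 [01110]: F1=1 F2=1 -> 0
  row 15 [01111]: F1=1 F2=1 -> 0
  row 16 [10000]: F1=0 F2=0 -> 0
  row 17 [10001]: F1=1 F2=1 -> 0
  row 18 [10010]: F1=0 F2=0 -> 0
  row 19 [10011]: F1=1 F2=1 -> 0
  row 20 [10100]: F1=0 F2=0 -> 0
  row 21 [10101]: F1=1 F2=0 (differ) -> 1
  row 22 [10110]: F1=0 F2=0 -> 0
  row 23 [10111]: F1=1 F2=0 (differ) -> 1
  row 24 [11000]: F1=0 F2=1 (differ) -> 1
  row 25 [11001]: F1=1 F2=0 (differ) -> 1
  row 26 [11010]: F1=0 F2=1 (differ) -> 1
  row 27 [11011]: F1=1 F2=0 (differ) -> 1
  row 28 [11100]: F1=1 F2=1 -> 0
  row 29 [11101]: F1=0 F2=1 (differ) -> 1
  row 30 [11110]: F1=1 F2=1 -> 0
  row 31 [11111]: F1=0 F2=1 (differ) -> 1
Full result column, 8 rows per line (p,q fixed per line; r,s,t runs 000..111 left to right):
  rows 0-7 [p,q=00]: 00100110  (ones: 3)
  rows 8-15 [p,q=01]: 11100000  (ones: 3)
  rows 16-23 [p,q=10]: 00000101  (ones: 2)
  rows 24-31 [p,q=11]: 11110101  (ones: 6)
Disagreements = 3+3+2+6 = 14

14


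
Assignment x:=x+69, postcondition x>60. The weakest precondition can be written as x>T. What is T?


Formula: wp(x:=E, P) = P[E/x] (substitute E for x in postcondition)
Step 1: Postcondition: x>60
Step 2: Substitute x+69 for x: x+69>60
Step 3: Solve for x: x > 60-69 = -9

-9


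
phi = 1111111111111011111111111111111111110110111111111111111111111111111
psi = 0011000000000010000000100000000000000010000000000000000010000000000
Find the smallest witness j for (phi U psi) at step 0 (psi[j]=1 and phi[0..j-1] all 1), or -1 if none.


(phi U psi) at 0: need smallest j with psi[j]=1 and phi[i]=1 for all i in [0,j).
Scan from step 0:
  step 0: phi=1, psi=0 -> continue
  step 1: phi=1, psi=0 -> continue
  step 2: psi=1 and phi held for [0,2) -> witness found
Witness step = 2

2


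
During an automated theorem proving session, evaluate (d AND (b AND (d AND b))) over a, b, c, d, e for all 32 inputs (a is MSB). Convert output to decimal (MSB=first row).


Formula: (d AND (b AND (d AND b))) over a, b, c, d, e (32 rows)
Evaluate each row (bits = a,b,c,d,e, MSB first):
  row 0 [00000]: (0 AND (0 AND (0 AND 0))) -> 0
  row 1 [00001]: (0 AND (0 AND (0 AND 0))) -> 0
  row 2 [00010]: (1 AND (0 AND (1 AND 0))) -> 0
  row 3 [00011]: (1 AND (0 AND (1 AND 0))) -> 0
  row 4 [00100]: (0 AND (0 AND (0 AND 0))) -> 0
  row 5 [00101]: (0 AND (0 AND (0 AND 0))) -> 0
  row 6 [00110]: (1 AND (0 AND (1 AND 0))) -> 0
  row 7 [00111]: (1 AND (0 AND (1 AND 0))) -> 0
  row 8 [01000]: (0 AND (1 AND (0 AND 1))) -> 0
  row 9 [01001]: (0 AND (1 AND (0 AND 1))) -> 0
  row 10 [01010]: (1 AND (1 AND (1 AND 1))) -> 1
  row 11 [01011]: (1 AND (1 AND (1 AND 1))) -> 1
  row 12 [01100]: (0 AND (1 AND (0 AND 1))) -> 0
  row 13 [01101]: (0 AND (1 AND (0 AND 1))) -> 0
  row 14 [01110]: (1 AND (1 AND (1 AND 1))) -> 1
  row 15 [01111]: (1 AND (1 AND (1 AND 1))) -> 1
  row 16 [10000]: (0 AND (0 AND (0 AND 0))) -> 0
  row 17 [10001]: (0 AND (0 AND (0 AND 0))) -> 0
  row 18 [10010]: (1 AND (0 AND (1 AND 0))) -> 0
  row 19 [10011]: (1 AND (0 AND (1 AND 0))) -> 0
  row 20 [10100]: (0 AND (0 AND (0 AND 0))) -> 0
  row 21 [10101]: (0 AND (0 AND (0 AND 0))) -> 0
  row 22 [10110]: (1 AND (0 AND (1 AND 0))) -> 0
  row 23 [10111]: (1 AND (0 AND (1 AND 0))) -> 0
  row 24 [11000]: (0 AND (1 AND (0 AND 1))) -> 0
  row 25 [11001]: (0 AND (1 AND (0 AND 1))) -> 0
  row 26 [11010]: (1 AND (1 AND (1 AND 1))) -> 1
  row 27 [11011]: (1 AND (1 AND (1 AND 1))) -> 1
  row 28 [11100]: (0 AND (1 AND (0 AND 1))) -> 0
  row 29 [11101]: (0 AND (1 AND (0 AND 1))) -> 0
  row 30 [11110]: (1 AND (1 AND (1 AND 1))) -> 1
  row 31 [11111]: (1 AND (1 AND (1 AND 1))) -> 1
Full result column, 4 rows per line (a,b,c fixed per line; d,e runs 00..11 left to right):
  rows 0-3 [a,b,c=000]: 0000  = hex 0
  rows 4-7 [a,b,c=001]: 0000  = hex 0
  rows 8-11 [a,b,c=010]: 0011  = hex 3
  rows 12-15 [a,b,c=011]: 0011  = hex 3
  rows 16-19 [a,b,c=100]: 0000  = hex 0
  rows 20-23 [a,b,c=101]: 0000  = hex 0
  rows 24-27 [a,b,c=110]: 0011  = hex 3
  rows 28-31 [a,b,c=111]: 0011  = hex 3
Output column (row 0 .. row 31) = 00000000001100110000000000110011
Output column grouped in 4s = 0000 0000 0011 0011 0000 0000 0011 0011 = 0x00330033
Convert to decimal digit by digit (value = value*16 + digit):
  0 -> 0
  0*16 + 0 = 0
  0*16 + 3 = 3
  3*16 + 3 = 51
  51*16 + 0 = 816
  816*16 + 0 = 13056
  13056*16 + 3 = 208899
  208899*16 + 3 = 3342387
Decimal = 3342387

3342387


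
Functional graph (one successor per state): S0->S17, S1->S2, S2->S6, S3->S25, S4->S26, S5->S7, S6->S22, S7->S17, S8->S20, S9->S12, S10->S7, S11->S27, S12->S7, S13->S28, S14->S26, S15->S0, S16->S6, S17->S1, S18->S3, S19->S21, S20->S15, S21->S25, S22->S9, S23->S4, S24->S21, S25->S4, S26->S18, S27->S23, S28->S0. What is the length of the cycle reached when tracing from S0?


Trace from S0 until a state repeats:
  S0 -> S17 -> S1 -> S2 -> S6 -> S22 -> S9 -> S12 -> S7 -> S17
S17 first seen at step 1, revisited at step 9.
Cycle length = 9 - 1 = 8

8


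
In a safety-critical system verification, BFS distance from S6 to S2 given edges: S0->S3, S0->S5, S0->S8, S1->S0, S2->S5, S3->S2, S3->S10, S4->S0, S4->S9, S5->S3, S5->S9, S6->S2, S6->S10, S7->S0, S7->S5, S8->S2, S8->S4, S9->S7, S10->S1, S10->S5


BFS layer-by-layer from S6:
  dist 0: {S6}
  dist 1: {S2, S10}
  -> S2 reached at distance 1
Shortest path length = 1

1


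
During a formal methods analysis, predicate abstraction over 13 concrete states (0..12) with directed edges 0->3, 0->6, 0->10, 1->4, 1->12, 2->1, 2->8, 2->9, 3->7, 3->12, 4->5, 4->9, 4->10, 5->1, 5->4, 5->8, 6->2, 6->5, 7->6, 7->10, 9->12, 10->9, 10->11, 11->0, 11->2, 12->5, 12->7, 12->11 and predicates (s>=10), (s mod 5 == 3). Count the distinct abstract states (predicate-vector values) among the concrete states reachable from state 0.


BFS from 0:
Concrete reachable: {0, 1, 2, 3, 4, 5, 6, 7, 8, 9, 10, 11, 12}
Abstract via predicates (s>=10), (s mod 5 == 3):
  (0,0) <- {0, 1, 2, 4, 5, 6, 7, 9}
  (0,1) <- {3, 8}
  (1,0) <- {10, 11, 12}
Distinct abstract states = 3

3


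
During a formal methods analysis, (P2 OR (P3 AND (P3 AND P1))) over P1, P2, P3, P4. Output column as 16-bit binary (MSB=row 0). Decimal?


Formula: (P2 OR (P3 AND (P3 AND P1))) over P1, P2, P3, P4 (16 rows)
Evaluate each row (bits = P1,P2,P3,P4, MSB first):
  row 0 [0000]: (0 OR (0 AND (0 AND 0))) -> 0
  row 1 [0001]: (0 OR (0 AND (0 AND 0))) -> 0
  row 2 [0010]: (0 OR (1 AND (1 AND 0))) -> 0
  row 3 [0011]: (0 OR (1 AND (1 AND 0))) -> 0
  row 4 [0100]: (1 OR (0 AND (0 AND 0))) -> 1
  row 5 [0101]: (1 OR (0 AND (0 AND 0))) -> 1
  row 6 [0110]: (1 OR (1 AND (1 AND 0))) -> 1
  row 7 [0111]: (1 OR (1 AND (1 AND 0))) -> 1
  row 8 [1000]: (0 OR (0 AND (0 AND 1))) -> 0
  row 9 [1001]: (0 OR (0 AND (0 AND 1))) -> 0
  row 10 [1010]: (0 OR (1 AND (1 AND 1))) -> 1
  row 11 [1011]: (0 OR (1 AND (1 AND 1))) -> 1
  row 12 [1100]: (1 OR (0 AND (0 AND 1))) -> 1
  row 13 [1101]: (1 OR (0 AND (0 AND 1))) -> 1
  row 14 [1110]: (1 OR (1 AND (1 AND 1))) -> 1
  row 15 [1111]: (1 OR (1 AND (1 AND 1))) -> 1
Full result column, 4 rows per line (P1,P2 fixed per line; P3,P4 runs 00..11 left to right):
  rows 0-3 [P1,P2=00]: 0000  = hex 0
  rows 4-7 [P1,P2=01]: 1111  = hex F
  rows 8-11 [P1,P2=10]: 0011  = hex 3
  rows 12-15 [P1,P2=11]: 1111  = hex F
Output column (row 0 .. row 15) = 0000111100111111
Output column grouped in 4s = 0000 1111 0011 1111 = 0x0F3F
Convert to decimal digit by digit (value = value*16 + digit):
  0 -> 0
  0*16 + 15 (F) = 15
  15*16 + 3 = 243
  243*16 + 15 (F) = 3903
Decimal = 3903

3903


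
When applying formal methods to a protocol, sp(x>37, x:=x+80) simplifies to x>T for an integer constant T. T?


Formula: sp(P, x:=E) = exists old_x. (x = E[old_x/x]) AND P[old_x/x] (old_x is the value of x before the assignment; eliminate old_x by solving x = E[old_x/x] for old_x)
Step 1: Precondition P: x>37, i.e. old_x > 37
Step 2: Assignment gives x = old_x + 80, so old_x = x - 80
Step 3: Substitute into P: x - 80 > 37
Step 4: Simplify: x > 37+80 = 117

117


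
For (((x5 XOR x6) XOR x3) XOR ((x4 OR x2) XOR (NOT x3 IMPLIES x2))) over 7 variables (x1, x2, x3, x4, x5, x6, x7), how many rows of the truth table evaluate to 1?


Formula: (((x5 XOR x6) XOR x3) XOR ((x4 OR x2) XOR (NOT x3 IMPLIES x2))) over 7 vars (128 rows)
Evaluate each row (x1, x2, x3, x4, x5, x6, x7 as bits, MSB first):
  row 0 [0000000]: (((0 XOR 0) XOR 0) XOR ((0 OR 0) XOR (NOT 0 IMPLIES 0))) -> 0
  row 1 [0000001]: (((0 XOR 0) XOR 0) XOR ((0 OR 0) XOR (NOT 0 IMPLIES 0))) -> 0
  row 2 [0000010]: (((0 XOR 1) XOR 0) XOR ((0 OR 0) XOR (NOT 0 IMPLIES 0))) -> 1
  row 3 [0000011]: (((0 XOR 1) XOR 0) XOR ((0 OR 0) XOR (NOT 0 IMPLIES 0))) -> 1
  row 4 [0000100]: (((1 XOR 0) XOR 0) XOR ((0 OR 0) XOR (NOT 0 IMPLIES 0))) -> 1
  (every remaining row is evaluated the same way; all 128 results are listed next)
Full result column, 8 rows per line (x1,x2,x3,x4 fixed per line; x5,x6,x7 runs 000..111 left to right):
  rows 0-7 [x1,x2,x3,x4=0000]: 00111100  (ones: 4)
  rows 8-15 [x1,x2,x3,x4=0001]: 11000011  (ones: 4)
  rows 16-23 [x1,x2,x3,x4=0010]: 00111100  (ones: 4)
  rows 24-31 [x1,x2,x3,x4=0011]: 11000011  (ones: 4)
  rows 32-39 [x1,x2,x3,x4=0100]: 00111100  (ones: 4)
  rows 40-47 [x1,x2,x3,x4=0101]: 00111100  (ones: 4)
  rows 48-55 [x1,x2,x3,x4=0110]: 11000011  (ones: 4)
  rows 56-63 [x1,x2,x3,x4=0111]: 11000011  (ones: 4)
  rows 64-71 [x1,x2,x3,x4=1000]: 00111100  (ones: 4)
  rows 72-79 [x1,x2,x3,x4=1001]: 11000011  (ones: 4)
  rows 80-87 [x1,x2,x3,x4=1010]: 00111100  (ones: 4)
  rows 88-95 [x1,x2,x3,x4=1011]: 11000011  (ones: 4)
  rows 96-103 [x1,x2,x3,x4=1100]: 00111100  (ones: 4)
  rows 104-111 [x1,x2,x3,x4=1101]: 00111100  (ones: 4)
  rows 112-119 [x1,x2,x3,x4=1110]: 11000011  (ones: 4)
  rows 120-127 [x1,x2,x3,x4=1111]: 11000011  (ones: 4)
Count of 1-rows = 4+4+4+4+4+4+4+4+4+4+4+4+4+4+4+4 = 64

64


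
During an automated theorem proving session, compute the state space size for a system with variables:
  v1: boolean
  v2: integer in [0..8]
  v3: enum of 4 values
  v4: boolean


State space = product of domain sizes of all variables.
Domain sizes:
  v1 (boolean): 2
  v2 (integer in [0..8]): 9
  v3 (enum of 4 values): 4
  v4 (boolean): 2
Product = 2 * 9 * 4 * 2 = 144

144


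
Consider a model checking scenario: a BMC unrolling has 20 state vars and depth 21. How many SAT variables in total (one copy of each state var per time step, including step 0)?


BMC unrolls to depth k, creating one copy of each state var for steps 0..k.
Step count = 21 + 1 = 22 (steps 0 through 21)
Vars per step = 20
Total = 20 * 22 = 440

440


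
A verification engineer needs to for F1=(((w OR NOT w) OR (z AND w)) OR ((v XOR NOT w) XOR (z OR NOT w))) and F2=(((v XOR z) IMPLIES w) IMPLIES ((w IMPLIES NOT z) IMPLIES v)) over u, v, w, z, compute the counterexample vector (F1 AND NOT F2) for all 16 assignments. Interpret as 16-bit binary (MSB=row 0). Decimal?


F1 = (((w OR NOT w) OR (z AND w)) OR ((v XOR NOT w) XOR (z OR NOT w)))
F2 = (((v XOR z) IMPLIES w) IMPLIES ((w IMPLIES NOT z) IMPLIES v))
Counterexample to F1=>F2 is where F1=1 and F2=0.
Evaluate each row (bits = u,v,w,z, MSB first):
  row 0 [0000]: F1=1 F2=0 -> F1&~F2 -> 1
  row 1 [0001]: F1=1 F2=1 -> F1&~F2 -> 0
  row 2 [0010]: F1=1 F2=0 -> F1&~F2 -> 1
  row 3 [0011]: F1=1 F2=1 -> F1&~F2 -> 0
  row 4 [0100]: F1=1 F2=1 -> F1&~F2 -> 0
  row 5 [0101]: F1=1 F2=1 -> F1&~F2 -> 0
  row 6 [0110]: F1=1 F2=1 -> F1&~F2 -> 0
  row 7 [0111]: F1=1 F2=1 -> F1&~F2 -> 0
  row 8 [1000]: F1=1 F2=0 -> F1&~F2 -> 1
  row 9 [1001]: F1=1 F2=1 -> F1&~F2 -> 0
  row 10 [1010]: F1=1 F2=0 -> F1&~F2 -> 1
  row 11 [1011]: F1=1 F2=1 -> F1&~F2 -> 0
  row 12 [1100]: F1=1 F2=1 -> F1&~F2 -> 0
  row 13 [1101]: F1=1 F2=1 -> F1&~F2 -> 0
  row 14 [1110]: F1=1 F2=1 -> F1&~F2 -> 0
  row 15 [1111]: F1=1 F2=1 -> F1&~F2 -> 0
Full result column, 4 rows per line (u,v fixed per line; w,z runs 00..11 left to right):
  rows 0-3 [u,v=00]: 1010  = hex A
  rows 4-7 [u,v=01]: 0000  = hex 0
  rows 8-11 [u,v=10]: 1010  = hex A
  rows 12-15 [u,v=11]: 0000  = hex 0
Counterexample vector (row 0 .. row 15) = 1010000010100000
Output column grouped in 4s = 1010 0000 1010 0000 = 0xA0A0
Convert to decimal digit by digit (value = value*16 + digit):
  A -> 10
  10*16 + 0 = 160
  160*16 + 10 (A) = 2570
  2570*16 + 0 = 41120
Decimal = 41120

41120


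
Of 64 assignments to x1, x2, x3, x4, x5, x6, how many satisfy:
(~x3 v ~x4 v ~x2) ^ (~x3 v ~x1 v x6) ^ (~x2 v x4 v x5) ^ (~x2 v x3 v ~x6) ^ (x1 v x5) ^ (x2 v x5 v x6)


CNF with 6 clauses over 6 vars (64 assignments).
An assignment satisfies CNF iff every clause has >=1 true literal.
Check each row (bits = x1,x2,x3,x4,x5,x6; clause T/F shown):
  row 0 [000000]: clauses=TTTTFF -> 0
  row 1 [000001]: clauses=TTTTFT -> 0
  row 2 [000010]: clauses=TTTTTT -> 1
  row 3 [000011]: clauses=TTTTTT -> 1
  row 4 [000100]: clauses=TTTTFF -> 0
  (every remaining row is evaluated the same way; all 64 results are listed next)
Full result column, 8 rows per line (x1,x2,x3 fixed per line; x4,x5,x6 runs 000..111 left to right):
  rows 0-7 [x1,x2,x3=000]: 00110011  (ones: 4)
  rows 8-15 [x1,x2,x3=001]: 00110011  (ones: 4)
  rows 16-23 [x1,x2,x3=010]: 00100010  (ones: 2)
  rows 24-31 [x1,x2,x3=011]: 00110000  (ones: 2)
  rows 32-39 [x1,x2,x3=100]: 01110111  (ones: 6)
  rows 40-47 [x1,x2,x3=101]: 01010101  (ones: 4)
  rows 48-55 [x1,x2,x3=110]: 00101010  (ones: 3)
  rows 56-63 [x1,x2,x3=111]: 00010000  (ones: 1)
Satisfying assignments = 4+4+2+2+6+4+3+1 = 26

26


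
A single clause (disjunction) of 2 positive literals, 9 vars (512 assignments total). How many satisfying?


Step 1: Total=2^9=512
Step 2: Unsat when all 2 false: 2^7=128
Step 3: Sat=512-128=384

384


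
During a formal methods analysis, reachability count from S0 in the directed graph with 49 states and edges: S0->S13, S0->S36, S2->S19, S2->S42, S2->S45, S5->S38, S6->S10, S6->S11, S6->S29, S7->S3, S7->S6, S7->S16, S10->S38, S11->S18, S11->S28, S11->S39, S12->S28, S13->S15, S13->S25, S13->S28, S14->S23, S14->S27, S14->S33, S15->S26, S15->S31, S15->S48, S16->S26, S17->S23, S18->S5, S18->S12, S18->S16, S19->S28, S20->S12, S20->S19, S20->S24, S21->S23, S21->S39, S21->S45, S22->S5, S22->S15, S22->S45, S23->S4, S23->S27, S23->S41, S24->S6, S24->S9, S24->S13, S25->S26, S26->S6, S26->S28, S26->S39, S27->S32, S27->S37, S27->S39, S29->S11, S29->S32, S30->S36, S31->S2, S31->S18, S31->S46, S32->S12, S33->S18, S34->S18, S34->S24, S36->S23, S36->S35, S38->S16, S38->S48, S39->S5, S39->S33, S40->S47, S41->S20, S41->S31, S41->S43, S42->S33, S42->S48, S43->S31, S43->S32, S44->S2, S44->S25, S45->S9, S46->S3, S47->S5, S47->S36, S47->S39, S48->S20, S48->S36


BFS from S0:
  layer 0: {S0}
  layer 1: {S13, S36}
  layer 2: {S15, S23, S25, S28, S35}
  layer 3: {S4, S26, S27, S31, S41, S48}
  layer 4: {S2, S6, S18, S20, S32, S37, S39, S43, S46}
  layer 5: {S3, S5, S10, S11, S12, S16, S19, S24, S29, S33, S42, S45}
  layer 6: {S9, S38}
Reachable set: {S0, S2, S3, S4, S5, S6, S9, S10, S11, S12, S13, S15, S16, S18, S19, S20, S23, S24, S25, S26, S27, S28, S29, S31, S32, S33, S35, S36, S37, S38, S39, S41, S42, S43, S45, S46, S48}
Count = 37

37


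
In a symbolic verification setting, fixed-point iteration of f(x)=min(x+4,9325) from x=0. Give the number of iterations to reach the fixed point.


Step 1: x=0, cap=9325, increment=4
Step 2: x grows by 4 each step until capped at 9325; fixed point is x=9325
Step 3: iterations = ceil(9325/4) = 2332

2332


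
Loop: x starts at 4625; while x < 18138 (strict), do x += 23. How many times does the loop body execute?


Step 1: x goes from 4625 toward 18138 by 23; the body runs while x<18138, so iterations = ceil((bound-start)/step)
Step 2: Distance=13513
Step 3: ceil(13513/23)=588

588


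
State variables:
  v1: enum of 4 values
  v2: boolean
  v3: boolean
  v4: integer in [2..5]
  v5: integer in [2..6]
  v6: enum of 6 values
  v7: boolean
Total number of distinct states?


State space = product of domain sizes of all variables.
Domain sizes:
  v1 (enum of 4 values): 4
  v2 (boolean): 2
  v3 (boolean): 2
  v4 (integer in [2..5]): 4
  v5 (integer in [2..6]): 5
  v6 (enum of 6 values): 6
  v7 (boolean): 2
Product = 4 * 2 * 2 * 4 * 5 * 6 * 2 = 3840

3840


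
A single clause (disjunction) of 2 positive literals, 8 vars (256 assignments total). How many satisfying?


Step 1: Total=2^8=256
Step 2: Unsat when all 2 false: 2^6=64
Step 3: Sat=256-64=192

192


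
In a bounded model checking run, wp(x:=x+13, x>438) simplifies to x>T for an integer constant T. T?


Formula: wp(x:=E, P) = P[E/x] (substitute E for x in postcondition)
Step 1: Postcondition: x>438
Step 2: Substitute x+13 for x: x+13>438
Step 3: Solve for x: x > 438-13 = 425

425


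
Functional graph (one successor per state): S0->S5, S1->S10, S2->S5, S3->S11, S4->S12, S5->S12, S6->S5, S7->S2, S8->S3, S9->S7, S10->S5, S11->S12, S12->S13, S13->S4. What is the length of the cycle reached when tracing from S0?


Trace from S0 until a state repeats:
  S0 -> S5 -> S12 -> S13 -> S4 -> S12
S12 first seen at step 2, revisited at step 5.
Cycle length = 5 - 2 = 3

3


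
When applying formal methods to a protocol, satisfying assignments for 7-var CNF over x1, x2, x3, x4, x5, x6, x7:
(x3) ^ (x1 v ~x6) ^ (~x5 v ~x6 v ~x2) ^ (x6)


CNF with 4 clauses over 7 vars (128 assignments).
An assignment satisfies CNF iff every clause has >=1 true literal.
Check each row (bits = x1,x2,x3,x4,x5,x6,x7; clause T/F shown):
  row 0 [0000000]: clauses=FTTF -> 0
  row 1 [0000001]: clauses=FTTF -> 0
  row 2 [0000010]: clauses=FFTT -> 0
  row 3 [0000011]: clauses=FFTT -> 0
  row 4 [0000100]: clauses=FTTF -> 0
  (every remaining row is evaluated the same way; all 128 results are listed next)
Full result column, 8 rows per line (x1,x2,x3,x4 fixed per line; x5,x6,x7 runs 000..111 left to right):
  rows 0-7 [x1,x2,x3,x4=0000]: 00000000  (ones: 0)
  rows 8-15 [x1,x2,x3,x4=0001]: 00000000  (ones: 0)
  rows 16-23 [x1,x2,x3,x4=0010]: 00000000  (ones: 0)
  rows 24-31 [x1,x2,x3,x4=0011]: 00000000  (ones: 0)
  rows 32-39 [x1,x2,x3,x4=0100]: 00000000  (ones: 0)
  rows 40-47 [x1,x2,x3,x4=0101]: 00000000  (ones: 0)
  rows 48-55 [x1,x2,x3,x4=0110]: 00000000  (ones: 0)
  rows 56-63 [x1,x2,x3,x4=0111]: 00000000  (ones: 0)
  rows 64-71 [x1,x2,x3,x4=1000]: 00000000  (ones: 0)
  rows 72-79 [x1,x2,x3,x4=1001]: 00000000  (ones: 0)
  rows 80-87 [x1,x2,x3,x4=1010]: 00110011  (ones: 4)
  rows 88-95 [x1,x2,x3,x4=1011]: 00110011  (ones: 4)
  rows 96-103 [x1,x2,x3,x4=1100]: 00000000  (ones: 0)
  rows 104-111 [x1,x2,x3,x4=1101]: 00000000  (ones: 0)
  rows 112-119 [x1,x2,x3,x4=1110]: 00110000  (ones: 2)
  rows 120-127 [x1,x2,x3,x4=1111]: 00110000  (ones: 2)
Satisfying assignments = 0+0+0+0+0+0+0+0+0+0+4+4+0+0+2+2 = 12

12


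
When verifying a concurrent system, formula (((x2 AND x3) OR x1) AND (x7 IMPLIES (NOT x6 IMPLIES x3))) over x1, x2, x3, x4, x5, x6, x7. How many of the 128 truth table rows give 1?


Formula: (((x2 AND x3) OR x1) AND (x7 IMPLIES (NOT x6 IMPLIES x3))) over 7 vars (128 rows)
Evaluate each row (x1, x2, x3, x4, x5, x6, x7 as bits, MSB first):
  row 0 [0000000]: (((0 AND 0) OR 0) AND (0 IMPLIES (NOT 0 IMPLIES 0))) -> 0
  row 1 [0000001]: (((0 AND 0) OR 0) AND (1 IMPLIES (NOT 0 IMPLIES 0))) -> 0
  row 2 [0000010]: (((0 AND 0) OR 0) AND (0 IMPLIES (NOT 1 IMPLIES 0))) -> 0
  row 3 [0000011]: (((0 AND 0) OR 0) AND (1 IMPLIES (NOT 1 IMPLIES 0))) -> 0
  row 4 [0000100]: (((0 AND 0) OR 0) AND (0 IMPLIES (NOT 0 IMPLIES 0))) -> 0
  (every remaining row is evaluated the same way; all 128 results are listed next)
Full result column, 8 rows per line (x1,x2,x3,x4 fixed per line; x5,x6,x7 runs 000..111 left to right):
  rows 0-7 [x1,x2,x3,x4=0000]: 00000000  (ones: 0)
  rows 8-15 [x1,x2,x3,x4=0001]: 00000000  (ones: 0)
  rows 16-23 [x1,x2,x3,x4=0010]: 00000000  (ones: 0)
  rows 24-31 [x1,x2,x3,x4=0011]: 00000000  (ones: 0)
  rows 32-39 [x1,x2,x3,x4=0100]: 00000000  (ones: 0)
  rows 40-47 [x1,x2,x3,x4=0101]: 00000000  (ones: 0)
  rows 48-55 [x1,x2,x3,x4=0110]: 11111111  (ones: 8)
  rows 56-63 [x1,x2,x3,x4=0111]: 11111111  (ones: 8)
  rows 64-71 [x1,x2,x3,x4=1000]: 10111011  (ones: 6)
  rows 72-79 [x1,x2,x3,x4=1001]: 10111011  (ones: 6)
  rows 80-87 [x1,x2,x3,x4=1010]: 11111111  (ones: 8)
  rows 88-95 [x1,x2,x3,x4=1011]: 11111111  (ones: 8)
  rows 96-103 [x1,x2,x3,x4=1100]: 10111011  (ones: 6)
  rows 104-111 [x1,x2,x3,x4=1101]: 10111011  (ones: 6)
  rows 112-119 [x1,x2,x3,x4=1110]: 11111111  (ones: 8)
  rows 120-127 [x1,x2,x3,x4=1111]: 11111111  (ones: 8)
Count of 1-rows = 0+0+0+0+0+0+8+8+6+6+8+8+6+6+8+8 = 72

72


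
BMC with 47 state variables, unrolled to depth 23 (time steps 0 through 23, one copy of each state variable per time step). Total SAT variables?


BMC unrolls to depth k, creating one copy of each state var for steps 0..k.
Step count = 23 + 1 = 24 (steps 0 through 23)
Vars per step = 47
Total = 47 * 24 = 1128

1128


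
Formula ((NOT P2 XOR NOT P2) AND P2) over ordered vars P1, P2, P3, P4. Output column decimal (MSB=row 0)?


Formula: ((NOT P2 XOR NOT P2) AND P2) over P1, P2, P3, P4 (16 rows)
Evaluate each row (bits = P1,P2,P3,P4, MSB first):
  row 0 [0000]: ((NOT 0 XOR NOT 0) AND 0) -> 0
  row 1 [0001]: ((NOT 0 XOR NOT 0) AND 0) -> 0
  row 2 [0010]: ((NOT 0 XOR NOT 0) AND 0) -> 0
  row 3 [0011]: ((NOT 0 XOR NOT 0) AND 0) -> 0
  row 4 [0100]: ((NOT 1 XOR NOT 1) AND 1) -> 0
  row 5 [0101]: ((NOT 1 XOR NOT 1) AND 1) -> 0
  row 6 [0110]: ((NOT 1 XOR NOT 1) AND 1) -> 0
  row 7 [0111]: ((NOT 1 XOR NOT 1) AND 1) -> 0
  row 8 [1000]: ((NOT 0 XOR NOT 0) AND 0) -> 0
  row 9 [1001]: ((NOT 0 XOR NOT 0) AND 0) -> 0
  row 10 [1010]: ((NOT 0 XOR NOT 0) AND 0) -> 0
  row 11 [1011]: ((NOT 0 XOR NOT 0) AND 0) -> 0
  row 12 [1100]: ((NOT 1 XOR NOT 1) AND 1) -> 0
  row 13 [1101]: ((NOT 1 XOR NOT 1) AND 1) -> 0
  row 14 [1110]: ((NOT 1 XOR NOT 1) AND 1) -> 0
  row 15 [1111]: ((NOT 1 XOR NOT 1) AND 1) -> 0
Full result column, 4 rows per line (P1,P2 fixed per line; P3,P4 runs 00..11 left to right):
  rows 0-3 [P1,P2=00]: 0000  = hex 0
  rows 4-7 [P1,P2=01]: 0000  = hex 0
  rows 8-11 [P1,P2=10]: 0000  = hex 0
  rows 12-15 [P1,P2=11]: 0000  = hex 0
Output column (row 0 .. row 15) = 0000000000000000
Output column grouped in 4s = 0000 0000 0000 0000 = 0x0000
Convert to decimal digit by digit (value = value*16 + digit):
  0 -> 0
  0*16 + 0 = 0
  0*16 + 0 = 0
  0*16 + 0 = 0
Decimal = 0

0


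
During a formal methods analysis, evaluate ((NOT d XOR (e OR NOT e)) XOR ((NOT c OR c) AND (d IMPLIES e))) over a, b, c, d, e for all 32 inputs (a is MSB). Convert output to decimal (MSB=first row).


Formula: ((NOT d XOR (e OR NOT e)) XOR ((NOT c OR c) AND (d IMPLIES e))) over a, b, c, d, e (32 rows)
Evaluate each row (bits = a,b,c,d,e, MSB first):
  row 0 [00000]: ((NOT 0 XOR (0 OR NOT 0)) XOR ((NOT 0 OR 0) AND (0 IMPLIES 0))) -> 1
  row 1 [00001]: ((NOT 0 XOR (1 OR NOT 1)) XOR ((NOT 0 OR 0) AND (0 IMPLIES 1))) -> 1
  row 2 [00010]: ((NOT 1 XOR (0 OR NOT 0)) XOR ((NOT 0 OR 0) AND (1 IMPLIES 0))) -> 1
  row 3 [00011]: ((NOT 1 XOR (1 OR NOT 1)) XOR ((NOT 0 OR 0) AND (1 IMPLIES 1))) -> 0
  row 4 [00100]: ((NOT 0 XOR (0 OR NOT 0)) XOR ((NOT 1 OR 1) AND (0 IMPLIES 0))) -> 1
  row 5 [00101]: ((NOT 0 XOR (1 OR NOT 1)) XOR ((NOT 1 OR 1) AND (0 IMPLIES 1))) -> 1
  row 6 [00110]: ((NOT 1 XOR (0 OR NOT 0)) XOR ((NOT 1 OR 1) AND (1 IMPLIES 0))) -> 1
  row 7 [00111]: ((NOT 1 XOR (1 OR NOT 1)) XOR ((NOT 1 OR 1) AND (1 IMPLIES 1))) -> 0
  row 8 [01000]: ((NOT 0 XOR (0 OR NOT 0)) XOR ((NOT 0 OR 0) AND (0 IMPLIES 0))) -> 1
  row 9 [01001]: ((NOT 0 XOR (1 OR NOT 1)) XOR ((NOT 0 OR 0) AND (0 IMPLIES 1))) -> 1
  row 10 [01010]: ((NOT 1 XOR (0 OR NOT 0)) XOR ((NOT 0 OR 0) AND (1 IMPLIES 0))) -> 1
  row 11 [01011]: ((NOT 1 XOR (1 OR NOT 1)) XOR ((NOT 0 OR 0) AND (1 IMPLIES 1))) -> 0
  row 12 [01100]: ((NOT 0 XOR (0 OR NOT 0)) XOR ((NOT 1 OR 1) AND (0 IMPLIES 0))) -> 1
  row 13 [01101]: ((NOT 0 XOR (1 OR NOT 1)) XOR ((NOT 1 OR 1) AND (0 IMPLIES 1))) -> 1
  row 14 [01110]: ((NOT 1 XOR (0 OR NOT 0)) XOR ((NOT 1 OR 1) AND (1 IMPLIES 0))) -> 1
  row 15 [01111]: ((NOT 1 XOR (1 OR NOT 1)) XOR ((NOT 1 OR 1) AND (1 IMPLIES 1))) -> 0
  row 16 [10000]: ((NOT 0 XOR (0 OR NOT 0)) XOR ((NOT 0 OR 0) AND (0 IMPLIES 0))) -> 1
  row 17 [10001]: ((NOT 0 XOR (1 OR NOT 1)) XOR ((NOT 0 OR 0) AND (0 IMPLIES 1))) -> 1
  row 18 [10010]: ((NOT 1 XOR (0 OR NOT 0)) XOR ((NOT 0 OR 0) AND (1 IMPLIES 0))) -> 1
  row 19 [10011]: ((NOT 1 XOR (1 OR NOT 1)) XOR ((NOT 0 OR 0) AND (1 IMPLIES 1))) -> 0
  row 20 [10100]: ((NOT 0 XOR (0 OR NOT 0)) XOR ((NOT 1 OR 1) AND (0 IMPLIES 0))) -> 1
  row 21 [10101]: ((NOT 0 XOR (1 OR NOT 1)) XOR ((NOT 1 OR 1) AND (0 IMPLIES 1))) -> 1
  row 22 [10110]: ((NOT 1 XOR (0 OR NOT 0)) XOR ((NOT 1 OR 1) AND (1 IMPLIES 0))) -> 1
  row 23 [10111]: ((NOT 1 XOR (1 OR NOT 1)) XOR ((NOT 1 OR 1) AND (1 IMPLIES 1))) -> 0
  row 24 [11000]: ((NOT 0 XOR (0 OR NOT 0)) XOR ((NOT 0 OR 0) AND (0 IMPLIES 0))) -> 1
  row 25 [11001]: ((NOT 0 XOR (1 OR NOT 1)) XOR ((NOT 0 OR 0) AND (0 IMPLIES 1))) -> 1
  row 26 [11010]: ((NOT 1 XOR (0 OR NOT 0)) XOR ((NOT 0 OR 0) AND (1 IMPLIES 0))) -> 1
  row 27 [11011]: ((NOT 1 XOR (1 OR NOT 1)) XOR ((NOT 0 OR 0) AND (1 IMPLIES 1))) -> 0
  row 28 [11100]: ((NOT 0 XOR (0 OR NOT 0)) XOR ((NOT 1 OR 1) AND (0 IMPLIES 0))) -> 1
  row 29 [11101]: ((NOT 0 XOR (1 OR NOT 1)) XOR ((NOT 1 OR 1) AND (0 IMPLIES 1))) -> 1
  row 30 [11110]: ((NOT 1 XOR (0 OR NOT 0)) XOR ((NOT 1 OR 1) AND (1 IMPLIES 0))) -> 1
  row 31 [11111]: ((NOT 1 XOR (1 OR NOT 1)) XOR ((NOT 1 OR 1) AND (1 IMPLIES 1))) -> 0
Full result column, 4 rows per line (a,b,c fixed per line; d,e runs 00..11 left to right):
  rows 0-3 [a,b,c=000]: 1110  = hex E
  rows 4-7 [a,b,c=001]: 1110  = hex E
  rows 8-11 [a,b,c=010]: 1110  = hex E
  rows 12-15 [a,b,c=011]: 1110  = hex E
  rows 16-19 [a,b,c=100]: 1110  = hex E
  rows 20-23 [a,b,c=101]: 1110  = hex E
  rows 24-27 [a,b,c=110]: 1110  = hex E
  rows 28-31 [a,b,c=111]: 1110  = hex E
Output column (row 0 .. row 31) = 11101110111011101110111011101110
Output column grouped in 4s = 1110 1110 1110 1110 1110 1110 1110 1110 = 0xEEEEEEEE
Convert to decimal digit by digit (value = value*16 + digit):
  E -> 14
  14*16 + 14 (E) = 238
  238*16 + 14 (E) = 3822
  3822*16 + 14 (E) = 61166
  61166*16 + 14 (E) = 978670
  978670*16 + 14 (E) = 15658734
  15658734*16 + 14 (E) = 250539758
  250539758*16 + 14 (E) = 4008636142
Decimal = 4008636142

4008636142
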